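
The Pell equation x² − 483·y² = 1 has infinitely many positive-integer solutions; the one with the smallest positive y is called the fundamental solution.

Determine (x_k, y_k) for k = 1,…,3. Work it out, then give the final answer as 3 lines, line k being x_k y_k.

22 1
967 44
42526 1935

[21; 1,42] for √483; ℓ=2 ⇒ convergent index 1
i=0: a=21 ⇒ p=21, q=1
i=1: a=1 ⇒ p=22, q=1
(x₁, y₁) = (22, 1);  22² − 483·1² = 1 ✓
(22+1√483)^2 = 967 + 44√483
(22+1√483)^3 = 42526 + 1935√483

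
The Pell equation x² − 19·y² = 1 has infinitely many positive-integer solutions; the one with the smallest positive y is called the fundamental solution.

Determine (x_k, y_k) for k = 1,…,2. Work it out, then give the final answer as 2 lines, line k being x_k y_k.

d=19: √d = [4; 2,1,3,1,2,8] (ℓ=6, even), read p_5/q_5
i=0: a=4 ⇒ p=4, q=1
i=1: a=2 ⇒ p=9, q=2
i=2: a=1 ⇒ p=13, q=3
i=3: a=3 ⇒ p=48, q=11
i=4: a=1 ⇒ p=61, q=14
i=5: a=2 ⇒ p=170, q=39
→ (170, 39).  Check: 170²=28900, 19·39²=28899, difference 1.
(x_2, y_2) = (170·170 + 19·39·39, 170·39 + 39·170) = (57799, 13260)

170 39
57799 13260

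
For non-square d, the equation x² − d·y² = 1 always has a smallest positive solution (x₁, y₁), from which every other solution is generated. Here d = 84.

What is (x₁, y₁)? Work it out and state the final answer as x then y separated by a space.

√84 = [9; 6,18, …], period ℓ=2 (even) → k=1
a_0=9:  p_0=9·1+0=9,  q_0=9·0+1=1
a_1=6:  p_1=6·9+1=55,  q_1=6·1+0=6
→ (55, 6).  Check: 55²=3025, 84·6²=3024, difference 1.

55 6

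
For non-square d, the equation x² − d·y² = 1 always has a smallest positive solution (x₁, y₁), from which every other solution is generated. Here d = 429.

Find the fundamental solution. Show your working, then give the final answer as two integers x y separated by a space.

1524095 73584

√429 = [20; 1,2,2,9,1,12,1,9,2,2,1,40, …], period ℓ=12 (even) → k=11
i=0: a=20 ⇒ p=20, q=1
…
i=2: a=2 ⇒ p=62, q=3
i=3: a=2 ⇒ p=145, q=7
i=4: a=9 ⇒ p=1367, q=66
…
i=10: a=2 ⇒ p=1085636, q=52415
i=11: a=1 ⇒ p=1524095, q=73584
→ (1524095, 73584).  Check: 1524095²=2322865569025, 429·73584²=2322865569024, difference 1.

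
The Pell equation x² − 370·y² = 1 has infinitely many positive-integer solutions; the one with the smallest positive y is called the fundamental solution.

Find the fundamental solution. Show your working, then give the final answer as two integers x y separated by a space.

√370 → a₀=19, period (4,4,38); ℓ=3 odd so k=5
step 0: (19, 1)  from 19·(1,0) + (0,1)
…
step 2: (327, 17)  from 4·(77,4) + (19,1)
…
step 4: (50339, 2617)  from 4·(12503,650) + (327,17)
step 5: (213859, 11118)  from 4·(50339,2617) + (12503,650)
→ (213859, 11118).  Check: 213859²=45735671881, 370·11118²=45735671880, difference 1.

213859 11118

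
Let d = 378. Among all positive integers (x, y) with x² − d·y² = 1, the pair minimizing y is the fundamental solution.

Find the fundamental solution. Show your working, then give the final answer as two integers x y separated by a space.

[19; 2,3,1,4,1,3,2,38] for √378; ℓ=8 ⇒ convergent index 7
k=0  a_k=19  p_k/q_k = 19/1
k=1  a_k=2  p_k/q_k = 39/2
k=2  a_k=3  p_k/q_k = 136/7
…
k=5  a_k=1  p_k/q_k = 1011/52
k=6  a_k=3  p_k/q_k = 3869/199
k=7  a_k=2  p_k/q_k = 8749/450
→ (8749, 450).  Check: 8749²=76545001, 378·450²=76545000, difference 1.

8749 450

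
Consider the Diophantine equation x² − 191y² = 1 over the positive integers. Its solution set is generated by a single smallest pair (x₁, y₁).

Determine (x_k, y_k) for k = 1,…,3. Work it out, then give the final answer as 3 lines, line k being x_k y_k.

8994000 650783
161784071999999 11706284604000
2910171887135973018000 210572647456751349217

[13; 1,4,1,1,3,…,4,1,26] for √191; ℓ=16 ⇒ convergent index 15
a_0=13:  p_0=13·1+0=13,  q_0=13·0+1=1
a_1=1:  p_1=1·13+1=14,  q_1=1·1+0=1
…
a_4=1:  p_4=1·83+69=152,  q_4=1·6+5=11
a_5=3:  p_5=3·152+83=539,  q_5=3·11+6=39
…
a_7=2:  p_7=2·1230+539=2999,  q_7=2·89+39=217
…
a_11=3:  p_11=3·207083+83433=704682,  q_11=3·14984+6037=50989
a_12=1:  p_12=1·704682+207083=911765,  q_12=1·50989+14984=65973
a_13=1:  p_13=1·911765+704682=1616447,  q_13=1·65973+50989=116962
a_14=4:  p_14=4·1616447+911765=7377553,  q_14=4·116962+65973=533821
a_15=1:  p_15=1·7377553+1616447=8994000,  q_15=1·533821+116962=650783
(x₁, y₁) = (8994000, 650783);  8994000² − 191·650783² = 1 ✓
(8994000+650783√191)^2 = 161784071999999 + 11706284604000√191
(8994000+650783√191)^3 = 2910171887135973018000 + 210572647456751349217√191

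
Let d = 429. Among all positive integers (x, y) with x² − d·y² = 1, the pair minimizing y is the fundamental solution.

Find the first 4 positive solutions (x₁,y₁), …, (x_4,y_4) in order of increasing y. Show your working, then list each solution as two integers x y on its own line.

1524095 73584
4645731138049 224298012960
14161071197688057215 683702960124468816
43165635614076113391052801 2084056526021580302230080

√429 = [20; 1,2,2,9,1,12,1,9,2,2,1,40, …], period ℓ=12 (even) → k=11
k=0  a_k=20  p_k/q_k = 20/1
k=1  a_k=1  p_k/q_k = 21/1
k=2  a_k=2  p_k/q_k = 62/3
…
k=6  a_k=12  p_k/q_k = 19511/942
k=7  a_k=1  p_k/q_k = 21023/1015
k=8  a_k=9  p_k/q_k = 208718/10077
…
k=10  a_k=2  p_k/q_k = 1085636/52415
k=11  a_k=1  p_k/q_k = 1524095/73584
(x₁, y₁) = (1524095, 73584);  1524095² − 429·73584² = 1 ✓
n=2: (1524095,73584)∘(1524095,73584) = (1524095·1524095+429·73584·73584, 1524095·73584+73584·1524095) = (4645731138049,224298012960)
n=3: (4645731138049,224298012960)∘(1524095,73584) = (1524095·4645731138049+429·73584·224298012960, 1524095·224298012960+73584·4645731138049) = (14161071197688057215,683702960124468816)
n=4: (14161071197688057215,683702960124468816)∘(1524095,73584) = (1524095·14161071197688057215+429·73584·683702960124468816, 1524095·683702960124468816+73584·14161071197688057215) = (43165635614076113391052801,2084056526021580302230080)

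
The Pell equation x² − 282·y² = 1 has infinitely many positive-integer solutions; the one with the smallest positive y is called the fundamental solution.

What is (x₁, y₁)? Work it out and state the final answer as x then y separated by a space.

2351 140

√282 = [16; 1,3,1,4,1,3,1,32, …], period ℓ=8 (even) → k=7
a_0=16:  p_0=16·1+0=16,  q_0=16·0+1=1
a_1=1:  p_1=1·16+1=17,  q_1=1·1+0=1
…
a_5=1:  p_5=1·403+84=487,  q_5=1·24+5=29
a_6=3:  p_6=3·487+403=1864,  q_6=3·29+24=111
a_7=1:  p_7=1·1864+487=2351,  q_7=1·111+29=140
fundamental: x₁=2351, y₁=140  (since 5527201 − 282·19600 = 1)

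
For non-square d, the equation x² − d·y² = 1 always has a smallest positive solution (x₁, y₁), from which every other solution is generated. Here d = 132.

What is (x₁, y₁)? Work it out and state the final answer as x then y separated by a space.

23 2

√132 = [11; 2,22, …], period ℓ=2 (even) → k=1
i=0: a=11 ⇒ p=11, q=1
i=1: a=2 ⇒ p=23, q=2
(x₁, y₁) = (23, 2);  23² − 132·2² = 1 ✓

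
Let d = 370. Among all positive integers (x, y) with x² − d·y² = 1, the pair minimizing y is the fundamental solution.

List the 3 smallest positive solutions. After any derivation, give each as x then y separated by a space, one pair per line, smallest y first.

√370 → a₀=19, period (4,4,38); ℓ=3 odd so k=5
k=0  a_k=19  p_k/q_k = 19/1
k=1  a_k=4  p_k/q_k = 77/4
k=2  a_k=4  p_k/q_k = 327/17
…
k=4  a_k=4  p_k/q_k = 50339/2617
k=5  a_k=4  p_k/q_k = 213859/11118
fundamental: x₁=213859, y₁=11118  (since 45735671881 − 370·123609924 = 1)
k=2:  x_2 = 213859·213859+370·11118·11118 = 91471343761,  y_2 = 213859·11118+11118·213859 = 4755368724
k=3:  x_3 = 213859·91471343761+370·11118·4755368724 = 39123940210553539,  y_3 = 213859·4755368724+11118·91471343761 = 2033956799880714

213859 11118
91471343761 4755368724
39123940210553539 2033956799880714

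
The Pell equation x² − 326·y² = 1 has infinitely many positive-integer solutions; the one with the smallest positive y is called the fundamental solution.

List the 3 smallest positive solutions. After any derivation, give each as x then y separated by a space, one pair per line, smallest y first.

325 18
211249 11700
137311525 7604982

d=326: √d = [18; 18,36] (ℓ=2, even), read p_1/q_1
i=0: a=18 ⇒ p=18, q=1
i=1: a=18 ⇒ p=325, q=18
fundamental: x₁=325, y₁=18  (since 105625 − 326·324 = 1)
(325+18√326)^2 = 211249 + 11700√326
(325+18√326)^3 = 137311525 + 7604982√326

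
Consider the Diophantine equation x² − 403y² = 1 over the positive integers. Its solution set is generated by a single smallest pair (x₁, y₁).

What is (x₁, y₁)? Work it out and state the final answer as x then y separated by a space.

669878 33369

[20; 13,2,1,3,1,3,1,2,13,40] for √403; ℓ=10 ⇒ convergent index 9
k=0  a_k=20  p_k/q_k = 20/1
…
k=3  a_k=1  p_k/q_k = 803/40
k=4  a_k=3  p_k/q_k = 2951/147
…
k=7  a_k=1  p_k/q_k = 17967/895
k=8  a_k=2  p_k/q_k = 50147/2498
k=9  a_k=13  p_k/q_k = 669878/33369
(x₁, y₁) = (669878, 33369);  669878² − 403·33369² = 1 ✓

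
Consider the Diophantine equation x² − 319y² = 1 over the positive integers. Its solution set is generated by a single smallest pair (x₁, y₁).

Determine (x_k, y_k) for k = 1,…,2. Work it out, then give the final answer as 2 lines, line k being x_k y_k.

d=319: √d = [17; 1,6,5,1,4,…,6,1,34] (ℓ=14, even), read p_13/q_13
i=0: a=17 ⇒ p=17, q=1
i=1: a=1 ⇒ p=18, q=1
…
i=3: a=5 ⇒ p=643, q=36
i=4: a=1 ⇒ p=768, q=43
i=5: a=4 ⇒ p=3715, q=208
i=6: a=3 ⇒ p=11913, q=667
i=7: a=1 ⇒ p=15628, q=875
…
i=9: a=4 ⇒ p=250816, q=14043
i=10: a=1 ⇒ p=309613, q=17335
…
i=12: a=6 ⇒ p=11102899, q=621643
i=13: a=1 ⇒ p=12901780, q=722361
fundamental: x₁=12901780, y₁=722361  (since 166455927168400 − 319·521805414321 = 1)
(12901780+722361√319)^2 = 332911854336799 + 18639485405160√319

12901780 722361
332911854336799 18639485405160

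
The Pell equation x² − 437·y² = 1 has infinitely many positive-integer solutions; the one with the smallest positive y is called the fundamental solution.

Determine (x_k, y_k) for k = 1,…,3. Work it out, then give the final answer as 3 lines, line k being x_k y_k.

4599 220
42301601 2023560
389090121399 18612704660

d=437: √d = [20; 1,9,2,9,1,40] (ℓ=6, even), read p_5/q_5
i=0: a=20 ⇒ p=20, q=1
…
i=2: a=9 ⇒ p=209, q=10
i=3: a=2 ⇒ p=439, q=21
i=4: a=9 ⇒ p=4160, q=199
i=5: a=1 ⇒ p=4599, q=220
(x₁, y₁) = (4599, 220);  4599² − 437·220² = 1 ✓
k=2:  x_2 = 4599·4599+437·220·220 = 42301601,  y_2 = 4599·220+220·4599 = 2023560
k=3:  x_3 = 4599·42301601+437·220·2023560 = 389090121399,  y_3 = 4599·2023560+220·42301601 = 18612704660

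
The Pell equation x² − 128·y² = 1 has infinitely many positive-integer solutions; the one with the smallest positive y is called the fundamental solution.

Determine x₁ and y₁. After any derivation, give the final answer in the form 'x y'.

577 51

d=128: √d = [11; 3,5,3,22] (ℓ=4, even), read p_3/q_3
k=0  a_k=11  p_k/q_k = 11/1
…
k=2  a_k=5  p_k/q_k = 181/16
k=3  a_k=3  p_k/q_k = 577/51
→ (577, 51).  Check: 577²=332929, 128·51²=332928, difference 1.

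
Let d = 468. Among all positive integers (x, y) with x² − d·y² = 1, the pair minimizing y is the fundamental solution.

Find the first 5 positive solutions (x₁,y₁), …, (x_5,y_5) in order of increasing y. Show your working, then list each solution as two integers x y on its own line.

d=468: √d = [21; 1,1,1,2,1,1,1,42] (ℓ=8, even), read p_7/q_7
i=0: a=21 ⇒ p=21, q=1
…
i=2: a=1 ⇒ p=43, q=2
i=3: a=1 ⇒ p=65, q=3
i=4: a=2 ⇒ p=173, q=8
i=5: a=1 ⇒ p=238, q=11
i=6: a=1 ⇒ p=411, q=19
i=7: a=1 ⇒ p=649, q=30
fundamental: x₁=649, y₁=30  (since 421201 − 468·900 = 1)
n=2: (649,30)∘(649,30) = (649·649+468·30·30, 649·30+30·649) = (842401,38940)
n=3: (842401,38940)∘(649,30) = (649·842401+468·30·38940, 649·38940+30·842401) = (1093435849,50544090)
n=4: (1093435849,50544090)∘(649,30) = (649·1093435849+468·30·50544090, 649·50544090+30·1093435849) = (1419278889601,65606189880)
n=5: (1419278889601,65606189880)∘(649,30) = (649·1419278889601+468·30·65606189880, 649·65606189880+30·1419278889601) = (1842222905266249,85156783920150)

649 30
842401 38940
1093435849 50544090
1419278889601 65606189880
1842222905266249 85156783920150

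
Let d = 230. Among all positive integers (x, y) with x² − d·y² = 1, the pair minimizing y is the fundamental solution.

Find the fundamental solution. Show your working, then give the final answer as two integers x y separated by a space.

[15; 6,30] for √230; ℓ=2 ⇒ convergent index 1
k=0  a_k=15  p_k/q_k = 15/1
k=1  a_k=6  p_k/q_k = 91/6
→ (91, 6).  Check: 91²=8281, 230·6²=8280, difference 1.

91 6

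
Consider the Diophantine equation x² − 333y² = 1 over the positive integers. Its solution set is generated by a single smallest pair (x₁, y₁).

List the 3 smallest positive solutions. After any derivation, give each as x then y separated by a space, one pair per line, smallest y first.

[18; 4,36] for √333; ℓ=2 ⇒ convergent index 1
a_0=18:  p_0=18·1+0=18,  q_0=18·0+1=1
a_1=4:  p_1=4·18+1=73,  q_1=4·1+0=4
→ (73, 4).  Check: 73²=5329, 333·4²=5328, difference 1.
(73+4√333)^2 = 10657 + 584√333
(73+4√333)^3 = 1555849 + 85260√333

73 4
10657 584
1555849 85260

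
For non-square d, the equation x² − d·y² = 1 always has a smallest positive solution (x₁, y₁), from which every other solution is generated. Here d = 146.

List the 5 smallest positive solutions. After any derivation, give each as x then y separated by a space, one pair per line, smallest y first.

145 12
42049 3480
12194065 1009188
3536236801 292661040
1025496478225 84870692412

[12; 12,24] for √146; ℓ=2 ⇒ convergent index 1
i=0: a=12 ⇒ p=12, q=1
i=1: a=12 ⇒ p=145, q=12
fundamental: x₁=145, y₁=12  (since 21025 − 146·144 = 1)
(x_2, y_2) = (145·145 + 146·12·12, 145·12 + 12·145) = (42049, 3480)
(x_3, y_3) = (145·42049 + 146·12·3480, 145·3480 + 12·42049) = (12194065, 1009188)
(x_4, y_4) = (145·12194065 + 146·12·1009188, 145·1009188 + 12·12194065) = (3536236801, 292661040)
(x_5, y_5) = (145·3536236801 + 146·12·292661040, 145·292661040 + 12·3536236801) = (1025496478225, 84870692412)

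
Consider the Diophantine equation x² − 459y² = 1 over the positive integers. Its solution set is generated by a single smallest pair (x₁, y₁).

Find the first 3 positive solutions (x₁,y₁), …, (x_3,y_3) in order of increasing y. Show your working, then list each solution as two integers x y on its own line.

499850 23331
499700044999 23324000700
499550134985000450 23317003499766669

√459 → a₀=21, period (2,2,1,4,21,4,1,2,2,42); ℓ=10 even so k=9
a_0=21:  p_0=21·1+0=21,  q_0=21·0+1=1
a_1=2:  p_1=2·21+1=43,  q_1=2·1+0=2
a_2=2:  p_2=2·43+21=107,  q_2=2·2+1=5
a_3=1:  p_3=1·107+43=150,  q_3=1·5+2=7
a_4=4:  p_4=4·150+107=707,  q_4=4·7+5=33
a_5=21:  p_5=21·707+150=14997,  q_5=21·33+7=700
a_6=4:  p_6=4·14997+707=60695,  q_6=4·700+33=2833
a_7=1:  p_7=1·60695+14997=75692,  q_7=1·2833+700=3533
a_8=2:  p_8=2·75692+60695=212079,  q_8=2·3533+2833=9899
a_9=2:  p_9=2·212079+75692=499850,  q_9=2·9899+3533=23331
fundamental: x₁=499850, y₁=23331  (since 249850022500 − 459·544335561 = 1)
k=2:  x_2 = 499850·499850+459·23331·23331 = 499700044999,  y_2 = 499850·23331+23331·499850 = 23324000700
k=3:  x_3 = 499850·499700044999+459·23331·23324000700 = 499550134985000450,  y_3 = 499850·23324000700+23331·499700044999 = 23317003499766669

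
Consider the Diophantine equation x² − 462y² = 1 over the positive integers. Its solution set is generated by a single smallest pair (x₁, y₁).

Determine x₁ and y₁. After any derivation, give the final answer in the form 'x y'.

√462 → a₀=21, period (2,42); ℓ=2 even so k=1
step 0: (21, 1)  from 21·(1,0) + (0,1)
step 1: (43, 2)  from 2·(21,1) + (1,0)
(x₁, y₁) = (43, 2);  43² − 462·2² = 1 ✓

43 2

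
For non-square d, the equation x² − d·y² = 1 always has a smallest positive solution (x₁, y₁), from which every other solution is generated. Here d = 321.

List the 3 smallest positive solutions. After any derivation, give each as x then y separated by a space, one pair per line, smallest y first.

√321 → a₀=17, period (1,10,1,34); ℓ=4 even so k=3
step 0: (17, 1)  from 17·(1,0) + (0,1)
step 1: (18, 1)  from 1·(17,1) + (1,0)
step 2: (197, 11)  from 10·(18,1) + (17,1)
step 3: (215, 12)  from 1·(197,11) + (18,1)
fundamental: x₁=215, y₁=12  (since 46225 − 321·144 = 1)
k=2:  x_2 = 215·215+321·12·12 = 92449,  y_2 = 215·12+12·215 = 5160
k=3:  x_3 = 215·92449+321·12·5160 = 39752855,  y_3 = 215·5160+12·92449 = 2218788

215 12
92449 5160
39752855 2218788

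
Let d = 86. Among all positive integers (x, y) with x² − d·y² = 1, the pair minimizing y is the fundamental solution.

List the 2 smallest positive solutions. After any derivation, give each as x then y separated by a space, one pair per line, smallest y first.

[9; 3,1,1,1,8,1,1,1,3,18] for √86; ℓ=10 ⇒ convergent index 9
a_0=9:  p_0=9·1+0=9,  q_0=9·0+1=1
…
a_3=1:  p_3=1·37+28=65,  q_3=1·4+3=7
…
a_5=8:  p_5=8·102+65=881,  q_5=8·11+7=95
a_6=1:  p_6=1·881+102=983,  q_6=1·95+11=106
…
a_8=1:  p_8=1·1864+983=2847,  q_8=1·201+106=307
a_9=3:  p_9=3·2847+1864=10405,  q_9=3·307+201=1122
(x₁, y₁) = (10405, 1122);  10405² − 86·1122² = 1 ✓
(10405+1122√86)^2 = 216528049 + 23348820√86

10405 1122
216528049 23348820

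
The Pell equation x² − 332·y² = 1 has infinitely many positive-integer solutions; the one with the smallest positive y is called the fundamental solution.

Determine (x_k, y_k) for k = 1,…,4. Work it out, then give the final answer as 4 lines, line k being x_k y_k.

13447 738
361643617 19847772
9726043422151 533785979430
261572211433685377 14355640110942648

d=332: √d = [18; 4,1,1,8,1,1,4,36] (ℓ=8, even), read p_7/q_7
a_0=18:  p_0=18·1+0=18,  q_0=18·0+1=1
…
a_6=1:  p_6=1·1567+1403=2970,  q_6=1·86+77=163
a_7=4:  p_7=4·2970+1567=13447,  q_7=4·163+86=738
→ (13447, 738).  Check: 13447²=180821809, 332·738²=180821808, difference 1.
n=2: (13447,738)∘(13447,738) = (13447·13447+332·738·738, 13447·738+738·13447) = (361643617,19847772)
n=3: (361643617,19847772)∘(13447,738) = (13447·361643617+332·738·19847772, 13447·19847772+738·361643617) = (9726043422151,533785979430)
n=4: (9726043422151,533785979430)∘(13447,738) = (13447·9726043422151+332·738·533785979430, 13447·533785979430+738·9726043422151) = (261572211433685377,14355640110942648)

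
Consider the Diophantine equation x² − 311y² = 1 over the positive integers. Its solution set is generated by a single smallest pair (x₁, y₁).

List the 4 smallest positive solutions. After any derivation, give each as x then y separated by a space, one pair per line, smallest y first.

√311 = [17; 1,1,1,2,1,…,1,1,34, …], period ℓ=16 (even) → k=15
a_0=17:  p_0=17·1+0=17,  q_0=17·0+1=1
a_1=1:  p_1=1·17+1=18,  q_1=1·1+0=1
…
a_3=1:  p_3=1·35+18=53,  q_3=1·2+1=3
…
a_5=1:  p_5=1·141+53=194,  q_5=1·8+3=11
…
a_7=3:  p_7=3·1305+194=4109,  q_7=3·74+11=233
…
a_11=1:  p_11=1·1376656+217583=1594239,  q_11=1·78063+12338=90401
a_12=2:  p_12=2·1594239+1376656=4565134,  q_12=2·90401+78063=258865
a_13=1:  p_13=1·4565134+1594239=6159373,  q_13=1·258865+90401=349266
a_14=1:  p_14=1·6159373+4565134=10724507,  q_14=1·349266+258865=608131
a_15=1:  p_15=1·10724507+6159373=16883880,  q_15=1·608131+349266=957397
(x₁, y₁) = (16883880, 957397);  16883880² − 311·957397² = 1 ✓
n=2: (16883880,957397)∘(16883880,957397) = (16883880·16883880+311·957397·957397, 16883880·957397+957397·16883880) = (570130807708799,32329152120720)
n=3: (570130807708799,32329152120720)∘(16883880,957397) = (16883880·570130807708799+311·957397·32329152120720, 16883880·32329152120720+957397·570130807708799) = (19252040283316857636360,1091683049815963029803)
n=4: (19252040283316857636360,1091683049815963029803)∘(16883880,957397) = (16883880·19252040283316857636360+311·957397·1091683049815963029803, 16883880·1091683049815963029803+957397·19252040283316857636360) = (650098275797375082487964044801,36863691222253451430108430560)

16883880 957397
570130807708799 32329152120720
19252040283316857636360 1091683049815963029803
650098275797375082487964044801 36863691222253451430108430560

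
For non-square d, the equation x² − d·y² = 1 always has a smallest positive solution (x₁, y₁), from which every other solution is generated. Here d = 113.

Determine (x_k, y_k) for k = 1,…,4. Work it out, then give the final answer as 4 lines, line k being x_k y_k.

1204353 113296
2900932297217 272896754976
6987493029899166849 657328051091107760
16830816386073401651890177 1583310020631184911403584

d=113: √d = [10; 1,1,1,2,2,1,1,1,20] (ℓ=9, odd), read p_17/q_17
step 0: (10, 1)  from 10·(1,0) + (0,1)
…
step 3: (32, 3)  from 1·(21,2) + (11,1)
step 4: (85, 8)  from 2·(32,3) + (21,2)
step 5: (202, 19)  from 2·(85,8) + (32,3)
step 6: (287, 27)  from 1·(202,19) + (85,8)
…
step 8: (776, 73)  from 1·(489,46) + (287,27)
step 9: (16009, 1506)  from 20·(776,73) + (489,46)
step 10: (16785, 1579)  from 1·(16009,1506) + (776,73)
step 11: (32794, 3085)  from 1·(16785,1579) + (16009,1506)
…
step 14: (313483, 29490)  from 2·(131952,12413) + (49579,4664)
…
step 16: (758918, 71393)  from 1·(445435,41903) + (313483,29490)
step 17: (1204353, 113296)  from 1·(758918,71393) + (445435,41903)
fundamental: x₁=1204353, y₁=113296  (since 1450466148609 − 113·12835983616 = 1)
n=2: (1204353,113296)∘(1204353,113296) = (1204353·1204353+113·113296·113296, 1204353·113296+113296·1204353) = (2900932297217,272896754976)
n=3: (2900932297217,272896754976)∘(1204353,113296) = (1204353·2900932297217+113·113296·272896754976, 1204353·272896754976+113296·2900932297217) = (6987493029899166849,657328051091107760)
n=4: (6987493029899166849,657328051091107760)∘(1204353,113296) = (1204353·6987493029899166849+113·113296·657328051091107760, 1204353·657328051091107760+113296·6987493029899166849) = (16830816386073401651890177,1583310020631184911403584)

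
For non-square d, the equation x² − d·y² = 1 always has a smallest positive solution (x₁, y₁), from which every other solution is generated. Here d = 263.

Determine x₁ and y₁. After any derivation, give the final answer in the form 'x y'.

d=263: √d = [16; 4,1,1,1,1,15,1,1,1,1,4,32] (ℓ=12, even), read p_11/q_11
step 0: (16, 1)  from 16·(1,0) + (0,1)
step 1: (65, 4)  from 4·(16,1) + (1,0)
…
step 3: (146, 9)  from 1·(81,5) + (65,4)
step 4: (227, 14)  from 1·(146,9) + (81,5)
…
step 6: (5822, 359)  from 15·(373,23) + (227,14)
step 7: (6195, 382)  from 1·(5822,359) + (373,23)
step 8: (12017, 741)  from 1·(6195,382) + (5822,359)
step 9: (18212, 1123)  from 1·(12017,741) + (6195,382)
step 10: (30229, 1864)  from 1·(18212,1123) + (12017,741)
step 11: (139128, 8579)  from 4·(30229,1864) + (18212,1123)
(x₁, y₁) = (139128, 8579);  139128² − 263·8579² = 1 ✓

139128 8579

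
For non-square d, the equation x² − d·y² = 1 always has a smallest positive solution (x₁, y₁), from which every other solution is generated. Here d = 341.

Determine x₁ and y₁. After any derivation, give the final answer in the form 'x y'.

10626551 575460

√341 → a₀=18, period (2,6,1,8,2,…,6,2,36); ℓ=14 even so k=13
step 0: (18, 1)  from 18·(1,0) + (0,1)
step 1: (37, 2)  from 2·(18,1) + (1,0)
step 2: (240, 13)  from 6·(37,2) + (18,1)
…
step 5: (5189, 281)  from 2·(2456,133) + (277,15)
step 6: (7645, 414)  from 1·(5189,281) + (2456,133)
step 7: (20479, 1109)  from 2·(7645,414) + (5189,281)
…
step 9: (76727, 4155)  from 2·(28124,1523) + (20479,1109)
…
step 12: (4953942, 268271)  from 6·(718667,38918) + (641940,34763)
step 13: (10626551, 575460)  from 2·(4953942,268271) + (718667,38918)
→ (10626551, 575460).  Check: 10626551²=112923586155601, 341·575460²=112923586155600, difference 1.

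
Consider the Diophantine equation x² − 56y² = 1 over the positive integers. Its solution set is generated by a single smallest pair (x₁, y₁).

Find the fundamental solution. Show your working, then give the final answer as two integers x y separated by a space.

15 2

√56 → a₀=7, period (2,14); ℓ=2 even so k=1
step 0: (7, 1)  from 7·(1,0) + (0,1)
step 1: (15, 2)  from 2·(7,1) + (1,0)
(x₁, y₁) = (15, 2);  15² − 56·2² = 1 ✓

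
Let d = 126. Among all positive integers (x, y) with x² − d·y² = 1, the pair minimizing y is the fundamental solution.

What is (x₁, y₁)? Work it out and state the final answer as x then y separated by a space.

√126 = [11; 4,2,4,22, …], period ℓ=4 (even) → k=3
a_0=11:  p_0=11·1+0=11,  q_0=11·0+1=1
…
a_2=2:  p_2=2·45+11=101,  q_2=2·4+1=9
a_3=4:  p_3=4·101+45=449,  q_3=4·9+4=40
fundamental: x₁=449, y₁=40  (since 201601 − 126·1600 = 1)

449 40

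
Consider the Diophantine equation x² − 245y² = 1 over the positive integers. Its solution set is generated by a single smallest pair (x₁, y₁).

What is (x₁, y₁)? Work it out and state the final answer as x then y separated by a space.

51841 3312

√245 = [15; 1,1,1,7,6,7,1,1,1,30, …], period ℓ=10 (even) → k=9
k=0  a_k=15  p_k/q_k = 15/1
k=1  a_k=1  p_k/q_k = 16/1
k=2  a_k=1  p_k/q_k = 31/2
k=3  a_k=1  p_k/q_k = 47/3
…
k=8  a_k=1  p_k/q_k = 33825/2161
k=9  a_k=1  p_k/q_k = 51841/3312
→ (51841, 3312).  Check: 51841²=2687489281, 245·3312²=2687489280, difference 1.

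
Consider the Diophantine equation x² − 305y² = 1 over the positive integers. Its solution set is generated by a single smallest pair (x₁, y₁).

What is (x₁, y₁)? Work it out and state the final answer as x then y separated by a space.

[17; 2,6,2,34] for √305; ℓ=4 ⇒ convergent index 3
a_0=17:  p_0=17·1+0=17,  q_0=17·0+1=1
…
a_2=6:  p_2=6·35+17=227,  q_2=6·2+1=13
a_3=2:  p_3=2·227+35=489,  q_3=2·13+2=28
→ (489, 28).  Check: 489²=239121, 305·28²=239120, difference 1.

489 28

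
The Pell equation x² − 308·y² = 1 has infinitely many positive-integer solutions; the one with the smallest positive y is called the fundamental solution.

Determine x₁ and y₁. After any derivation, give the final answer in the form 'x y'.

√308 = [17; 1,1,4,1,1,34, …], period ℓ=6 (even) → k=5
i=0: a=17 ⇒ p=17, q=1
…
i=2: a=1 ⇒ p=35, q=2
i=3: a=4 ⇒ p=158, q=9
i=4: a=1 ⇒ p=193, q=11
i=5: a=1 ⇒ p=351, q=20
fundamental: x₁=351, y₁=20  (since 123201 − 308·400 = 1)

351 20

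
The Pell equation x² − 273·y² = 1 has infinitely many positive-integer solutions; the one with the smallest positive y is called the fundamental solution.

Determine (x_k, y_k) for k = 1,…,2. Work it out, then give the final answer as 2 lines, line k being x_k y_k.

727 44
1057057 63976

√273 = [16; 1,1,10,1,1,32, …], period ℓ=6 (even) → k=5
a_0=16:  p_0=16·1+0=16,  q_0=16·0+1=1
a_1=1:  p_1=1·16+1=17,  q_1=1·1+0=1
a_2=1:  p_2=1·17+16=33,  q_2=1·1+1=2
a_3=10:  p_3=10·33+17=347,  q_3=10·2+1=21
a_4=1:  p_4=1·347+33=380,  q_4=1·21+2=23
a_5=1:  p_5=1·380+347=727,  q_5=1·23+21=44
→ (727, 44).  Check: 727²=528529, 273·44²=528528, difference 1.
n=2: (727,44)∘(727,44) = (727·727+273·44·44, 727·44+44·727) = (1057057,63976)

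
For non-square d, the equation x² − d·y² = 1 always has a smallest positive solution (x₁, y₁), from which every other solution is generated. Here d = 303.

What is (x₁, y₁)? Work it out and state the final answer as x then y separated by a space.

2524 145

d=303: √d = [17; 2,2,5,2,2,34] (ℓ=6, even), read p_5/q_5
a_0=17:  p_0=17·1+0=17,  q_0=17·0+1=1
a_1=2:  p_1=2·17+1=35,  q_1=2·1+0=2
…
a_4=2:  p_4=2·470+87=1027,  q_4=2·27+5=59
a_5=2:  p_5=2·1027+470=2524,  q_5=2·59+27=145
(x₁, y₁) = (2524, 145);  2524² − 303·145² = 1 ✓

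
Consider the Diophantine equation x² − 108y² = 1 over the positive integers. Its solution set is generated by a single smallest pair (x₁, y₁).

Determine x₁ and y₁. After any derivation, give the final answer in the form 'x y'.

[10; 2,1,1,4,1,1,2,20] for √108; ℓ=8 ⇒ convergent index 7
a_0=10:  p_0=10·1+0=10,  q_0=10·0+1=1
…
a_5=1:  p_5=1·239+52=291,  q_5=1·23+5=28
a_6=1:  p_6=1·291+239=530,  q_6=1·28+23=51
a_7=2:  p_7=2·530+291=1351,  q_7=2·51+28=130
→ (1351, 130).  Check: 1351²=1825201, 108·130²=1825200, difference 1.

1351 130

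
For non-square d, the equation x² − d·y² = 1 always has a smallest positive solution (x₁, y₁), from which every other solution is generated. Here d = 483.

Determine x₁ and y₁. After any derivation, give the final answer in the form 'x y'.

[21; 1,42] for √483; ℓ=2 ⇒ convergent index 1
a_0=21:  p_0=21·1+0=21,  q_0=21·0+1=1
a_1=1:  p_1=1·21+1=22,  q_1=1·1+0=1
fundamental: x₁=22, y₁=1  (since 484 − 483·1 = 1)

22 1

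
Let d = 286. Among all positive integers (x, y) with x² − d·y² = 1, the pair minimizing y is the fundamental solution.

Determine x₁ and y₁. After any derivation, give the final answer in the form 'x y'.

561835 33222

d=286: √d = [16; 1,10,3,3,2,3,3,10,1,32] (ℓ=10, even), read p_9/q_9
i=0: a=16 ⇒ p=16, q=1
…
i=2: a=10 ⇒ p=186, q=11
…
i=4: a=3 ⇒ p=1911, q=113
…
i=6: a=3 ⇒ p=15102, q=893
…
i=8: a=10 ⇒ p=512132, q=30283
i=9: a=1 ⇒ p=561835, q=33222
fundamental: x₁=561835, y₁=33222  (since 315658567225 − 286·1103701284 = 1)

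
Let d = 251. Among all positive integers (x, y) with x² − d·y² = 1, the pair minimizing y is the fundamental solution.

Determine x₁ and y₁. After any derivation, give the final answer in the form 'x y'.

3674890 231957

d=251: √d = [15; 1,5,2,1,2,…,5,1,30] (ℓ=14, even), read p_13/q_13
a_0=15:  p_0=15·1+0=15,  q_0=15·0+1=1
…
a_2=5:  p_2=5·16+15=95,  q_2=5·1+1=6
a_3=2:  p_3=2·95+16=206,  q_3=2·6+1=13
…
a_6=2:  p_6=2·808+301=1917,  q_6=2·51+19=121
…
a_10=1:  p_10=1·151649+61043=212692,  q_10=1·9572+3853=13425
…
a_12=5:  p_12=5·577033+212692=3097857,  q_12=5·36422+13425=195535
a_13=1:  p_13=1·3097857+577033=3674890,  q_13=1·195535+36422=231957
→ (3674890, 231957).  Check: 3674890²=13504816512100, 251·231957²=13504816512099, difference 1.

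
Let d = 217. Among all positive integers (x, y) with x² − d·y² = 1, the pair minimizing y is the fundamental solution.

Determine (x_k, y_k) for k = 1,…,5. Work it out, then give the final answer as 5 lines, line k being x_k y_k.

3844063 260952
29553640695937 2006231855952
227212113429087499999 15424163293772565000
1746835356769087211376615937 118582910847096488831334048
13429890324095468173938627689764063 911680360039229116129595136549048

√217 → a₀=14, period (1,2,1,2,1,…,2,1,28); ℓ=16 even so k=15
k=0  a_k=14  p_k/q_k = 14/1
…
k=2  a_k=2  p_k/q_k = 44/3
k=3  a_k=1  p_k/q_k = 59/4
…
k=5  a_k=1  p_k/q_k = 221/15
k=6  a_k=1  p_k/q_k = 383/26
k=7  a_k=9  p_k/q_k = 3668/249
…
k=9  a_k=9  p_k/q_k = 139163/9447
…
k=11  a_k=1  p_k/q_k = 293381/19916
k=12  a_k=2  p_k/q_k = 740980/50301
…
k=14  a_k=2  p_k/q_k = 2809702/190735
k=15  a_k=1  p_k/q_k = 3844063/260952
fundamental: x₁=3844063, y₁=260952  (since 14776820347969 − 217·68095946304 = 1)
n=2: (3844063,260952)∘(3844063,260952) = (3844063·3844063+217·260952·260952, 3844063·260952+260952·3844063) = (29553640695937,2006231855952)
n=3: (29553640695937,2006231855952)∘(3844063,260952) = (3844063·29553640695937+217·260952·2006231855952, 3844063·2006231855952+260952·29553640695937) = (227212113429087499999,15424163293772565000)
n=4: (227212113429087499999,15424163293772565000)∘(3844063,260952) = (3844063·227212113429087499999+217·260952·15424163293772565000, 3844063·15424163293772565000+260952·227212113429087499999) = (1746835356769087211376615937,118582910847096488831334048)
n=5: (1746835356769087211376615937,118582910847096488831334048)∘(3844063,260952) = (3844063·1746835356769087211376615937+217·260952·118582910847096488831334048, 3844063·118582910847096488831334048+260952·1746835356769087211376615937) = (13429890324095468173938627689764063,911680360039229116129595136549048)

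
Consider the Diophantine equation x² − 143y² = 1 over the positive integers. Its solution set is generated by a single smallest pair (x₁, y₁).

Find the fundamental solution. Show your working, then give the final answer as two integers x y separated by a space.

12 1

d=143: √d = [11; 1,22] (ℓ=2, even), read p_1/q_1
a_0=11:  p_0=11·1+0=11,  q_0=11·0+1=1
a_1=1:  p_1=1·11+1=12,  q_1=1·1+0=1
fundamental: x₁=12, y₁=1  (since 144 − 143·1 = 1)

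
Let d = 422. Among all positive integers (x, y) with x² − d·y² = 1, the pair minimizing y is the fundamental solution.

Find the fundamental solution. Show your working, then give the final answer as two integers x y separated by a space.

7022501 341850

√422 = [20; 1,1,5,2,1,…,1,1,40, …], period ℓ=14 (even) → k=13
step 0: (20, 1)  from 20·(1,0) + (0,1)
…
step 2: (41, 2)  from 1·(21,1) + (20,1)
step 3: (226, 11)  from 5·(41,2) + (21,1)
step 4: (493, 24)  from 2·(226,11) + (41,2)
step 5: (719, 35)  from 1·(493,24) + (226,11)
…
step 8: (163807, 7974)  from 3·(53719,2615) + (2650,129)
step 9: (217526, 10589)  from 1·(163807,7974) + (53719,2615)
step 10: (598859, 29152)  from 2·(217526,10589) + (163807,7974)
step 11: (3211821, 156349)  from 5·(598859,29152) + (217526,10589)
step 12: (3810680, 185501)  from 1·(3211821,156349) + (598859,29152)
step 13: (7022501, 341850)  from 1·(3810680,185501) + (3211821,156349)
(x₁, y₁) = (7022501, 341850);  7022501² − 422·341850² = 1 ✓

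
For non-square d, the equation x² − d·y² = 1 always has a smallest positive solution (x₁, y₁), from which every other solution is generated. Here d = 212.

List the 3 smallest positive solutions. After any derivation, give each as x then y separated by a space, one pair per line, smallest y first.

66249 4550
8777860001 602865900
1163048894346249 79878526013650

√212 → a₀=14, period (1,1,3,1,1,…,1,1,28); ℓ=14 even so k=13
i=0: a=14 ⇒ p=14, q=1
…
i=3: a=3 ⇒ p=102, q=7
…
i=6: a=1 ⇒ p=364, q=25
…
i=8: a=1 ⇒ p=2781, q=191
…
i=12: a=1 ⇒ p=37114, q=2549
i=13: a=1 ⇒ p=66249, q=4550
fundamental: x₁=66249, y₁=4550  (since 4388930001 − 212·20702500 = 1)
(66249+4550√212)^2 = 8777860001 + 602865900√212
(66249+4550√212)^3 = 1163048894346249 + 79878526013650√212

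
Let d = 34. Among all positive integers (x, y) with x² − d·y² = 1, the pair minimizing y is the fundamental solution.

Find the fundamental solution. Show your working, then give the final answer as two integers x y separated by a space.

35 6

[5; 1,4,1,10] for √34; ℓ=4 ⇒ convergent index 3
a_0=5:  p_0=5·1+0=5,  q_0=5·0+1=1
…
a_2=4:  p_2=4·6+5=29,  q_2=4·1+1=5
a_3=1:  p_3=1·29+6=35,  q_3=1·5+1=6
→ (35, 6).  Check: 35²=1225, 34·6²=1224, difference 1.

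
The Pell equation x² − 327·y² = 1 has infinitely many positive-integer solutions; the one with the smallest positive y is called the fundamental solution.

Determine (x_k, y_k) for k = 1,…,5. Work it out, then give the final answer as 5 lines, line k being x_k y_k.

[18; 12,36] for √327; ℓ=2 ⇒ convergent index 1
step 0: (18, 1)  from 18·(1,0) + (0,1)
step 1: (217, 12)  from 12·(18,1) + (1,0)
→ (217, 12).  Check: 217²=47089, 327·12²=47088, difference 1.
(217+12√327)^2 = 94177 + 5208√327
(217+12√327)^3 = 40872601 + 2260260√327
(217+12√327)^4 = 17738614657 + 980947632√327
(217+12√327)^5 = 7698517888537 + 425729012028√327

217 12
94177 5208
40872601 2260260
17738614657 980947632
7698517888537 425729012028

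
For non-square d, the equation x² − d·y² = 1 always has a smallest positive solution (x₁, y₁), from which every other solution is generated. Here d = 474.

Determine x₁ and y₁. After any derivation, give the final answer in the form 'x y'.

d=474: √d = [21; 1,3,2,1,1,…,3,1,42] (ℓ=14, even), read p_13/q_13
i=0: a=21 ⇒ p=21, q=1
i=1: a=1 ⇒ p=22, q=1
i=2: a=3 ⇒ p=87, q=4
i=3: a=2 ⇒ p=196, q=9
…
i=5: a=1 ⇒ p=479, q=22
…
i=7: a=6 ⇒ p=5051, q=232
i=8: a=1 ⇒ p=5813, q=267
i=9: a=1 ⇒ p=10864, q=499
i=10: a=1 ⇒ p=16677, q=766
…
i=12: a=3 ⇒ p=149331, q=6859
i=13: a=1 ⇒ p=193549, q=8890
fundamental: x₁=193549, y₁=8890  (since 37461215401 − 474·79032100 = 1)

193549 8890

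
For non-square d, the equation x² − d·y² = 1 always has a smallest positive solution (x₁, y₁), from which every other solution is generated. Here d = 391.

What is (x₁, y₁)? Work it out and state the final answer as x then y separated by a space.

d=391: √d = [19; 1,3,2,2,1,…,3,1,38] (ℓ=16, even), read p_15/q_15
a_0=19:  p_0=19·1+0=19,  q_0=19·0+1=1
…
a_4=2:  p_4=2·178+79=435,  q_4=2·9+4=22
…
a_6=1:  p_6=1·613+435=1048,  q_6=1·31+22=53
…
a_8=19:  p_8=19·2709+1048=52519,  q_8=19·137+53=2656
…
a_14=3:  p_14=3·1660597+696292=5678083,  q_14=3·83980+35213=287153
a_15=1:  p_15=1·5678083+1660597=7338680,  q_15=1·287153+83980=371133
(x₁, y₁) = (7338680, 371133);  7338680² − 391·371133² = 1 ✓

7338680 371133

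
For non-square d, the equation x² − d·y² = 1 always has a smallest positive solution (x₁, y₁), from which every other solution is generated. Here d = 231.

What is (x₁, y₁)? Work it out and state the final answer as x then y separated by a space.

d=231: √d = [15; 5,30] (ℓ=2, even), read p_1/q_1
step 0: (15, 1)  from 15·(1,0) + (0,1)
step 1: (76, 5)  from 5·(15,1) + (1,0)
→ (76, 5).  Check: 76²=5776, 231·5²=5775, difference 1.

76 5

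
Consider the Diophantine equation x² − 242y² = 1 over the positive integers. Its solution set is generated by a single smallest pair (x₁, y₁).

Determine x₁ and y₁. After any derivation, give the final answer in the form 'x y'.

19601 1260

√242 → a₀=15, period (1,1,3,1,14,1,3,1,1,30); ℓ=10 even so k=9
k=0  a_k=15  p_k/q_k = 15/1
k=1  a_k=1  p_k/q_k = 16/1
…
k=3  a_k=3  p_k/q_k = 109/7
…
k=8  a_k=1  p_k/q_k = 10905/701
k=9  a_k=1  p_k/q_k = 19601/1260
fundamental: x₁=19601, y₁=1260  (since 384199201 − 242·1587600 = 1)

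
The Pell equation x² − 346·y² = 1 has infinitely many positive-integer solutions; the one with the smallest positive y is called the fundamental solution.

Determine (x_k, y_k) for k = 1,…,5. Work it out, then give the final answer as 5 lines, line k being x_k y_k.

17299 930
598510801 32176140
20707276675699 1113230090790
716430357827323201 38515534648976280
24787057499402451432499 1332560466672051244650

√346 → a₀=18, period (1,1,1,1,36); ℓ=5 odd so k=9
k=0  a_k=18  p_k/q_k = 18/1
k=1  a_k=1  p_k/q_k = 19/1
…
k=5  a_k=36  p_k/q_k = 3404/183
k=6  a_k=1  p_k/q_k = 3497/188
…
k=8  a_k=1  p_k/q_k = 10398/559
k=9  a_k=1  p_k/q_k = 17299/930
(x₁, y₁) = (17299, 930);  17299² − 346·930² = 1 ✓
(x_2, y_2) = (17299·17299 + 346·930·930, 17299·930 + 930·17299) = (598510801, 32176140)
(x_3, y_3) = (17299·598510801 + 346·930·32176140, 17299·32176140 + 930·598510801) = (20707276675699, 1113230090790)
(x_4, y_4) = (17299·20707276675699 + 346·930·1113230090790, 17299·1113230090790 + 930·20707276675699) = (716430357827323201, 38515534648976280)
(x_5, y_5) = (17299·716430357827323201 + 346·930·38515534648976280, 17299·38515534648976280 + 930·716430357827323201) = (24787057499402451432499, 1332560466672051244650)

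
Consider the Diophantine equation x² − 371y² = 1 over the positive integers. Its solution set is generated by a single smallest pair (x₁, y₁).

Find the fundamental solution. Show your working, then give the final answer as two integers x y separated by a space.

1695 88

[19; 3,1,4,1,3,38] for √371; ℓ=6 ⇒ convergent index 5
k=0  a_k=19  p_k/q_k = 19/1
k=1  a_k=3  p_k/q_k = 58/3
k=2  a_k=1  p_k/q_k = 77/4
k=3  a_k=4  p_k/q_k = 366/19
k=4  a_k=1  p_k/q_k = 443/23
k=5  a_k=3  p_k/q_k = 1695/88
fundamental: x₁=1695, y₁=88  (since 2873025 − 371·7744 = 1)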